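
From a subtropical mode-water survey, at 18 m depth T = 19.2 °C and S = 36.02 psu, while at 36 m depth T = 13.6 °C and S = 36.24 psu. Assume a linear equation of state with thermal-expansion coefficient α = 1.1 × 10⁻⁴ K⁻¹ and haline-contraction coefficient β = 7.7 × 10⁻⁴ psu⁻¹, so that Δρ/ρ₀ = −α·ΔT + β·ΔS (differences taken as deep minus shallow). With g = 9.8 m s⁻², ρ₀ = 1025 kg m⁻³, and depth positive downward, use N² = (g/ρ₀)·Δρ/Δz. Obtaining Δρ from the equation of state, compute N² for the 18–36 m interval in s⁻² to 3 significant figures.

ΔT = -5.6 K, ΔS = +0.22 psu (deep − shallow).
Δρ/ρ₀ = −αΔT + βΔS = 6.16 × 10⁻⁴ + 1.694 × 10⁻⁴ = 7.854 × 10⁻⁴, so Δρ ≈ 0.8050 kg m⁻³.
N² = (g/ρ₀)·Δρ/Δz = g·(Δρ/ρ₀)/Δz = 9.8 × 7.854 × 10⁻⁴ / 18 = 4.2761 × 10⁻⁴ s⁻² ≈ 4.28 × 10⁻⁴ s⁻².

4.28 × 10⁻⁴ s⁻²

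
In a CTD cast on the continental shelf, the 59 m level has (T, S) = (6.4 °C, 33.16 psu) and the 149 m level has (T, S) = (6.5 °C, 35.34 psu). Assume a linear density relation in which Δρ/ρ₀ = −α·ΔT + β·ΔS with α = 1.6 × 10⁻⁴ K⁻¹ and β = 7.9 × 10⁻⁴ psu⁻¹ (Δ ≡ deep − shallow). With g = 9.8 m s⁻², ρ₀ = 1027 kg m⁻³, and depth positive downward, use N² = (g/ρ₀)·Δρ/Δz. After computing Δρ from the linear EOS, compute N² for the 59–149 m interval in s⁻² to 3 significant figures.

1.86 × 10⁻⁴ s⁻²

ΔT = +0.1 K, ΔS = +2.18 psu (deep − shallow).
Δρ/ρ₀ = −αΔT + βΔS = -1.60 × 10⁻⁵ + 1.7222 × 10⁻³ = 1.7062 × 10⁻³, so Δρ ≈ 1.752 kg m⁻³.
N² = (g/ρ₀)·Δρ/Δz = g·(Δρ/ρ₀)/Δz = 9.8 × 1.7062 × 10⁻³ / 90 = 1.8579 × 10⁻⁴ s⁻² ≈ 1.86 × 10⁻⁴ s⁻².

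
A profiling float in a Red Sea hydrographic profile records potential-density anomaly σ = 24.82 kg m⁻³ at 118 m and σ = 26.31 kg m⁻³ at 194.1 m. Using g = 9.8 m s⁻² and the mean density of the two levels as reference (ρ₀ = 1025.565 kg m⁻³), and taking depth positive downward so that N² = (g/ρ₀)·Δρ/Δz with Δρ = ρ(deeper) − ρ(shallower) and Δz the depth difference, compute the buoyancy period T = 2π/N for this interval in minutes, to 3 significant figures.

7.66 min

Δρ = 1026.31 − 1024.82 = 1.49 kg m⁻³ over Δz = 194.1 − 118 = 76.1 m.
N² = (9.8/1025.565) × (1.49/76.1) = 1.8710 × 10⁻⁴ s⁻².
N = √(1.8710 × 10⁻⁴) = 0.013678 rad s⁻¹, so T = 2π/N = 459.36 s = 7.6560 min ≈ 7.66 min.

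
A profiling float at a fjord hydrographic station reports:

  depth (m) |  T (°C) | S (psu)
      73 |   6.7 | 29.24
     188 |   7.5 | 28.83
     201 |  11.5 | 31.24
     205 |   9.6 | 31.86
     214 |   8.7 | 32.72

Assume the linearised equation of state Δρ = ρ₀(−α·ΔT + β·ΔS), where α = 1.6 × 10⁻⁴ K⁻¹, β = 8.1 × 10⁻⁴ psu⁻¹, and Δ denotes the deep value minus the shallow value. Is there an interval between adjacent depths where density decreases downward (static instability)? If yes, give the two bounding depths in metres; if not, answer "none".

73–188 m

Evaluate Δρ/ρ₀ = −αΔT + βΔS across each adjacent pair:
  73–188 m: −αΔT+βΔS = −(1.6 × 10⁻⁴)(+0.8)+(8.1 × 10⁻⁴)(-0.41) = -4.6 × 10⁻⁴ → UNSTABLE
  188–201 m: −αΔT+βΔS = −(1.6 × 10⁻⁴)(+4.0)+(8.1 × 10⁻⁴)(+2.41) = 1.3 × 10⁻³ → stable
  201–205 m: −αΔT+βΔS = −(1.6 × 10⁻⁴)(-1.9)+(8.1 × 10⁻⁴)(+0.62) = 8.1 × 10⁻⁴ → stable
  205–214 m: −αΔT+βΔS = −(1.6 × 10⁻⁴)(-0.9)+(8.1 × 10⁻⁴)(+0.86) = 8.4 × 10⁻⁴ → stable
The 73–188 m interval has Δρ < 0: lighter water underlies denser water.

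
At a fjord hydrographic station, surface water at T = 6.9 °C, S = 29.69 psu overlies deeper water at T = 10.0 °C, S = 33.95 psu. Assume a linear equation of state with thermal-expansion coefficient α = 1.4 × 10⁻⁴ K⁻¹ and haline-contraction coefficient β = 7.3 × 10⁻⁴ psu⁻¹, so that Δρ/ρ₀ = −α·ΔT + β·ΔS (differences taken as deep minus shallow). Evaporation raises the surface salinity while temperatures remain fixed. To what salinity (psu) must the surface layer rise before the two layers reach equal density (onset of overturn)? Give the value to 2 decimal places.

33.36 psu

Neutral buoyancy requires −α(T_deep − T_surf) + β(S_deep − S_surf′) = 0.
S_surf′ = S_deep − (α/β)·ΔT = 33.95 − (1.4 × 10⁻⁴/7.3 × 10⁻⁴)·(+3.1) = 33.3555 psu.
Increase required: 33.3555 − 29.69 = 3.6655 psu.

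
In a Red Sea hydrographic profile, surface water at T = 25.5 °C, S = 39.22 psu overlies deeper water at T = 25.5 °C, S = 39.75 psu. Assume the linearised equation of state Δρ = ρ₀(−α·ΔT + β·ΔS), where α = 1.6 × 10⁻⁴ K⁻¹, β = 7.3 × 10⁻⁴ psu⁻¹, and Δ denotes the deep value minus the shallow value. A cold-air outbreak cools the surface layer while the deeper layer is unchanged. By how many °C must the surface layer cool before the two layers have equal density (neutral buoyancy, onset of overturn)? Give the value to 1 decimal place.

Neutral buoyancy requires Δρ = 0, i.e. −α(T_deep − T_surf′) + β(S_deep − S_surf) = 0.
T_surf′ = T_deep − (β/α)·ΔS = 25.5 − (7.3 × 10⁻⁴/1.6 × 10⁻⁴)·(+0.53) = 23.082 °C.
Cooling required: 25.5 − (23.082) = 2.418 °C.

2.4 °C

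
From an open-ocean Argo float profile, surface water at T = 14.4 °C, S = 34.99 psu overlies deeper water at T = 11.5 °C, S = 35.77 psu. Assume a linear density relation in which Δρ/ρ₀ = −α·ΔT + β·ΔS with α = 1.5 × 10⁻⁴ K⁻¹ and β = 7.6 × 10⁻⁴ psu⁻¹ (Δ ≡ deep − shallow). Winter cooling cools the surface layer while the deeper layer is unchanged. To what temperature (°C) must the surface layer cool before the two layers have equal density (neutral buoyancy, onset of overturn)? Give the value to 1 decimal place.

7.5 °C

Neutral buoyancy requires Δρ = 0, i.e. −α(T_deep − T_surf′) + β(S_deep − S_surf) = 0.
T_surf′ = T_deep − (β/α)·ΔS = 11.5 − (7.6 × 10⁻⁴/1.5 × 10⁻⁴)·(+0.78) = 7.548 °C.
Cooling required: 14.4 − (7.548) = 6.852 °C.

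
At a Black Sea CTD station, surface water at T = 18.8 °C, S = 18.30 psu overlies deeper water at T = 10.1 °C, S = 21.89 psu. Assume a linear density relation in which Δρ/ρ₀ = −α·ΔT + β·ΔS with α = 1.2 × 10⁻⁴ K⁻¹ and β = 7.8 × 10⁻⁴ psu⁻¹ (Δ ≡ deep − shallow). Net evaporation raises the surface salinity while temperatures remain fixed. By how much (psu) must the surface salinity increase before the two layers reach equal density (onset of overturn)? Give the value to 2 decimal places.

4.93 psu

Neutral buoyancy requires −α(T_deep − T_surf) + β(S_deep − S_surf′) = 0.
S_surf′ = S_deep − (α/β)·ΔT = 21.89 − (1.2 × 10⁻⁴/7.8 × 10⁻⁴)·(-8.7) = 23.2285 psu.
Increase required: 23.2285 − 18.30 = 4.9285 psu.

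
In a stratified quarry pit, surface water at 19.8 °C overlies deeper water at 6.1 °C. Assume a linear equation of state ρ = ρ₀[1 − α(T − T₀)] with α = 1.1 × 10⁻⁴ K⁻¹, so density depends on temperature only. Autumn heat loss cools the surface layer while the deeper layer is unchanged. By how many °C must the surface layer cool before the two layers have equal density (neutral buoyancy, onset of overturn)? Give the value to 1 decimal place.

With temperature the only control, equal density requires T_surf′ = T_deep.
T_surf′ = 6.1 °C.
Cooling required: 19.8 − 6.1 = 13.7 °C.

13.7 °C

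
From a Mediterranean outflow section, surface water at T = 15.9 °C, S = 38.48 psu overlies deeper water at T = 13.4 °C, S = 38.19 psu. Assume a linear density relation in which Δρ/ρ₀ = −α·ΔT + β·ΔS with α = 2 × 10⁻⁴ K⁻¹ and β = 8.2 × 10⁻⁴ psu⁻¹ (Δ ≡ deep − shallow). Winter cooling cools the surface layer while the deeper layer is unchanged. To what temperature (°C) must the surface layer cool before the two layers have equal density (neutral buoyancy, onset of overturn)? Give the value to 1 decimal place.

Neutral buoyancy requires Δρ = 0, i.e. −α(T_deep − T_surf′) + β(S_deep − S_surf) = 0.
T_surf′ = T_deep − (β/α)·ΔS = 13.4 − (8.2 × 10⁻⁴/2 × 10⁻⁴)·(-0.29) = 14.589 °C.
Cooling required: 15.9 − (14.589) = 1.311 °C.

14.6 °C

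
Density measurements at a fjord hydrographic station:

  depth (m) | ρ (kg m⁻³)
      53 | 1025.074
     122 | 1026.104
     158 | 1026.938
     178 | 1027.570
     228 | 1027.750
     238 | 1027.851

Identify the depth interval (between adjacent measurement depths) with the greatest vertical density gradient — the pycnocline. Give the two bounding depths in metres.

Compute the density gradient over each adjacent pair:
  53–122 m: Δρ/Δz = 1.030/69 = 0.015 kg m⁻⁴
  122–158 m: Δρ/Δz = 0.834/36 = 0.023 kg m⁻⁴
  158–178 m: Δρ/Δz = 0.632/20 = 0.032 kg m⁻⁴
  178–228 m: Δρ/Δz = 0.180/50 = 3.6 × 10⁻³ kg m⁻⁴
  228–238 m: Δρ/Δz = 0.101/10 = 0.010 kg m⁻⁴
The largest gradient is in the 158–178 m interval — the pycnocline.

158–178 m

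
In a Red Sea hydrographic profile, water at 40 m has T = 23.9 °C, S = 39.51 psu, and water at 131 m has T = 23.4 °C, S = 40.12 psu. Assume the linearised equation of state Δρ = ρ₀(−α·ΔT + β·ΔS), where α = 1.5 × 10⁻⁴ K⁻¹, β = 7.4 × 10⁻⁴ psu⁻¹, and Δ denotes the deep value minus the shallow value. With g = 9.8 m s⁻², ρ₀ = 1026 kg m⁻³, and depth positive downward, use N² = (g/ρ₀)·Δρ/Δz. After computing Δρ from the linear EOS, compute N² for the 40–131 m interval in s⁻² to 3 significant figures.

ΔT = -0.5 K, ΔS = +0.61 psu (deep − shallow).
Δρ/ρ₀ = −αΔT + βΔS = 7.50 × 10⁻⁵ + 4.514 × 10⁻⁴ = 5.264 × 10⁻⁴, so Δρ ≈ 0.5401 kg m⁻³.
N² = (g/ρ₀)·Δρ/Δz = g·(Δρ/ρ₀)/Δz = 9.8 × 5.264 × 10⁻⁴ / 91 = 5.6689 × 10⁻⁵ s⁻² ≈ 5.67 × 10⁻⁵ s⁻².

5.67 × 10⁻⁵ s⁻²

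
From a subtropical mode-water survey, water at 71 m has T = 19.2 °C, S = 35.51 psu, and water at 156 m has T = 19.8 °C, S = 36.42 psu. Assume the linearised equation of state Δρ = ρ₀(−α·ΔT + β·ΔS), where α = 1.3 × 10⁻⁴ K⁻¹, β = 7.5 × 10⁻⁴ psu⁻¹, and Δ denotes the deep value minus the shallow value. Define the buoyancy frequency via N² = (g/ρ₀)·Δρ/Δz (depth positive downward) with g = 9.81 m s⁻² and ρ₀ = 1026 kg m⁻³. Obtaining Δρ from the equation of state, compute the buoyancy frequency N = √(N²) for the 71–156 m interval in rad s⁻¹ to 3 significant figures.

ΔT = +0.6 K, ΔS = +0.91 psu (deep − shallow).
Δρ/ρ₀ = −αΔT + βΔS = -7.80 × 10⁻⁵ + 6.825 × 10⁻⁴ = 6.045 × 10⁻⁴, so Δρ ≈ 0.6202 kg m⁻³.
N² = (g/ρ₀)·Δρ/Δz = g·(Δρ/ρ₀)/Δz = 9.81 × 6.045 × 10⁻⁴ / 85 = 6.9766 × 10⁻⁵ s⁻².
N = √(6.9766 × 10⁻⁵) = 8.3526 × 10⁻³ rad s⁻¹ ≈ 8.35 × 10⁻³ rad s⁻¹.

8.35 × 10⁻³ rad s⁻¹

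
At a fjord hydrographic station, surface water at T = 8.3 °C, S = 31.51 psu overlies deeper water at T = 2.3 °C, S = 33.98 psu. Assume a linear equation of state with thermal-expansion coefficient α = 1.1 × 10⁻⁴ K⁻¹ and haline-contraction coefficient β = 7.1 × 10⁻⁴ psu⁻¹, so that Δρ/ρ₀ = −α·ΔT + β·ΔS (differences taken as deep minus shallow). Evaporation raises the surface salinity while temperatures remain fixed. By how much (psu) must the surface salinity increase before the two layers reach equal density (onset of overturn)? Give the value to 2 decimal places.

3.40 psu

Neutral buoyancy requires −α(T_deep − T_surf) + β(S_deep − S_surf′) = 0.
S_surf′ = S_deep − (α/β)·ΔT = 33.98 − (1.1 × 10⁻⁴/7.1 × 10⁻⁴)·(-6.0) = 34.9096 psu.
Increase required: 34.9096 − 31.51 = 3.3996 psu.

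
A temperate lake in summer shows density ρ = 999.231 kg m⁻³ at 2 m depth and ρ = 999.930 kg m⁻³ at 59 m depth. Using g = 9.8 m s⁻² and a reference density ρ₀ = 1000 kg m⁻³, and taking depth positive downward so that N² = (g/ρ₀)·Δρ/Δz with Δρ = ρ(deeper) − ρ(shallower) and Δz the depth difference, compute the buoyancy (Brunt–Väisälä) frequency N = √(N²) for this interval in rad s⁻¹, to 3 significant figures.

Δρ = 999.930 − 999.231 = 0.699 kg m⁻³ over Δz = 59 − 2 = 57 m.
N² = (9.8/1000) × (0.699/57) = 1.2018 × 10⁻⁴ s⁻².
N = √(1.2018 × 10⁻⁴) = 0.010963 rad s⁻¹ ≈ 0.0110 rad s⁻¹.
Since Δρ > 0 the layer is stably stratified.

0.0110 rad s⁻¹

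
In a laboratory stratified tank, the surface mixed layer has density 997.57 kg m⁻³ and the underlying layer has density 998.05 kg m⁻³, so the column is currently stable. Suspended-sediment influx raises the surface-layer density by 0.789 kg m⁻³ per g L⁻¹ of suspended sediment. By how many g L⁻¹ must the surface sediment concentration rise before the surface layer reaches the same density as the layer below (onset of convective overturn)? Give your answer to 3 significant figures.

0.608 g L⁻¹

Density deficit of the surface layer: 998.05 − 997.57 = 0.48 kg m⁻³.
Required change = 0.48 / 0.789 = 0.608 g L⁻¹.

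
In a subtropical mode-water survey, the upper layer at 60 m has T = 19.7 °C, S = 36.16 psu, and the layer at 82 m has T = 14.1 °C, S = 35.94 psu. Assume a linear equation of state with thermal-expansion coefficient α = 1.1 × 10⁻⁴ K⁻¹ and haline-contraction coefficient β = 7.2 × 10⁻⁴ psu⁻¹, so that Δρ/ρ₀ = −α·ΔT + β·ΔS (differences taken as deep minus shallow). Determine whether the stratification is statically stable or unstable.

ΔT = 14.1 − 19.7 = -5.6 K and ΔS = 35.94 − 36.16 = -0.22 psu (deep − shallow).
−αΔT = 6.16 × 10⁻⁴; βΔS = -1.584 × 10⁻⁴; sum Δρ/ρ₀ = 4.576 × 10⁻⁴.
Δρ/ρ₀ > 0, so Δρ > 0: deeper water is denser → statically stable.

stable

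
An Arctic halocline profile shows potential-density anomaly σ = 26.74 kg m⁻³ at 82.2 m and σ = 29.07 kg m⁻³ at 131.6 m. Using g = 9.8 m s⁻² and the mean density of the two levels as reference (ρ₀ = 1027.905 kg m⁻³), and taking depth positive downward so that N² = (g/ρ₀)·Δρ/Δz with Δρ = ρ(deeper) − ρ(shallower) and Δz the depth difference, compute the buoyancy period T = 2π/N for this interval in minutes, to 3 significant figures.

Δρ = 1029.07 − 1026.74 = 2.33 kg m⁻³ over Δz = 131.6 − 82.2 = 49.4 m.
N² = (9.8/1027.905) × (2.33/49.4) = 4.4968 × 10⁻⁴ s⁻².
N = √(4.4968 × 10⁻⁴) = 0.021206 rad s⁻¹, so T = 2π/N = 296.29 s = 4.9382 min ≈ 4.94 min.
A positive N² confirms static stability across the interval.

4.94 min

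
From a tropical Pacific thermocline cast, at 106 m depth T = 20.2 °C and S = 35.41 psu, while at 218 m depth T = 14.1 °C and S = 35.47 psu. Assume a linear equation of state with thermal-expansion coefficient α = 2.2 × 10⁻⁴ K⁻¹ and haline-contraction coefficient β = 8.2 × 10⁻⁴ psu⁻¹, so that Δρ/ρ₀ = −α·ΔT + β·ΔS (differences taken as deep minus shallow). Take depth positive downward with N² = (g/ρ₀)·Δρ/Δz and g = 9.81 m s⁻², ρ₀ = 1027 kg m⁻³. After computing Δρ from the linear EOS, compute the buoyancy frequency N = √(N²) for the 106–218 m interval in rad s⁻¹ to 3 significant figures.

0.0110 rad s⁻¹

ΔT = -6.1 K, ΔS = +0.06 psu (deep − shallow).
Δρ/ρ₀ = −αΔT + βΔS = 1.342 × 10⁻³ + 4.92 × 10⁻⁵ = 1.3912 × 10⁻³, so Δρ ≈ 1.429 kg m⁻³.
N² = (g/ρ₀)·Δρ/Δz = g·(Δρ/ρ₀)/Δz = 9.81 × 1.3912 × 10⁻³ / 112 = 1.2185 × 10⁻⁴ s⁻².
N = √(1.2185 × 10⁻⁴) = 0.011039 rad s⁻¹ ≈ 0.0110 rad s⁻¹.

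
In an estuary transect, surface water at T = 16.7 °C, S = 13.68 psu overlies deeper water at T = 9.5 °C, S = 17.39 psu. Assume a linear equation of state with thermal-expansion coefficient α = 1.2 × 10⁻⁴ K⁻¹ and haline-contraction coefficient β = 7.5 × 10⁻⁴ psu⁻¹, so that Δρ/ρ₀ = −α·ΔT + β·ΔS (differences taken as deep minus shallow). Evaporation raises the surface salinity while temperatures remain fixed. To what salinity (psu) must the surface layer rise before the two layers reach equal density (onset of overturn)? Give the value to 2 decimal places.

Neutral buoyancy requires −α(T_deep − T_surf) + β(S_deep − S_surf′) = 0.
S_surf′ = S_deep − (α/β)·ΔT = 17.39 − (1.2 × 10⁻⁴/7.5 × 10⁻⁴)·(-7.2) = 18.5420 psu.
Increase required: 18.5420 − 13.68 = 4.8620 psu.

18.54 psu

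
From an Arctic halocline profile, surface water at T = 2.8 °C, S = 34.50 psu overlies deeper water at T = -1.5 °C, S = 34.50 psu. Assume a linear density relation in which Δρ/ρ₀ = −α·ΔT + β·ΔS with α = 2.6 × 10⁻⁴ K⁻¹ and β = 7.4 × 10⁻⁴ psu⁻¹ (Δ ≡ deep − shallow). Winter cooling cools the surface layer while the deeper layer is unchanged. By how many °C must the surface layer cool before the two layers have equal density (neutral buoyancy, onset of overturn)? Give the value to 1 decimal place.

4.3 °C

Neutral buoyancy requires Δρ = 0, i.e. −α(T_deep − T_surf′) + β(S_deep − S_surf) = 0.
T_surf′ = T_deep − (β/α)·ΔS = -1.5 − (7.4 × 10⁻⁴/2.6 × 10⁻⁴)·(+0.00) = -1.500 °C.
Cooling required: 2.8 − (-1.500) = 4.300 °C.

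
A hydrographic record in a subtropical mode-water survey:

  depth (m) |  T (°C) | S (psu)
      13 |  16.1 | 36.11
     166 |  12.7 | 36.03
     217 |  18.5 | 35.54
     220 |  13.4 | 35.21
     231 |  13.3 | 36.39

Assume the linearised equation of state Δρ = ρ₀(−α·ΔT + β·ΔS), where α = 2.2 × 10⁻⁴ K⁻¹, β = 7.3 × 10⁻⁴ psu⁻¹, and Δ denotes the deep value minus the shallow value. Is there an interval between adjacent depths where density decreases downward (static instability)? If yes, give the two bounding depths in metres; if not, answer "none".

166–217 m

Evaluate Δρ/ρ₀ = −αΔT + βΔS across each adjacent pair:
  13–166 m: −αΔT+βΔS = −(2.2 × 10⁻⁴)(-3.4)+(7.3 × 10⁻⁴)(-0.08) = 6.9 × 10⁻⁴ → stable
  166–217 m: −αΔT+βΔS = −(2.2 × 10⁻⁴)(+5.8)+(7.3 × 10⁻⁴)(-0.49) = -1.6 × 10⁻³ → UNSTABLE
  217–220 m: −αΔT+βΔS = −(2.2 × 10⁻⁴)(-5.1)+(7.3 × 10⁻⁴)(-0.33) = 8.8 × 10⁻⁴ → stable
  220–231 m: −αΔT+βΔS = −(2.2 × 10⁻⁴)(-0.1)+(7.3 × 10⁻⁴)(+1.18) = 8.8 × 10⁻⁴ → stable
The 166–217 m interval has Δρ < 0: lighter water underlies denser water.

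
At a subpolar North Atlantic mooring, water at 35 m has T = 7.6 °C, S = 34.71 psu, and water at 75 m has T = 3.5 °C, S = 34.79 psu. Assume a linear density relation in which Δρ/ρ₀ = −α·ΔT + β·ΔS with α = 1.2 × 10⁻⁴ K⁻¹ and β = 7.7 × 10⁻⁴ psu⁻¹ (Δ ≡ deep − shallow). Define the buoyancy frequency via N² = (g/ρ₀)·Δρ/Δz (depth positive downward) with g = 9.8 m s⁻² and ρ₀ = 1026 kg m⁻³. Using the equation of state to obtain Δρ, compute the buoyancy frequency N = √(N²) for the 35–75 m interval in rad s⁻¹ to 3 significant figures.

ΔT = -4.1 K, ΔS = +0.08 psu (deep − shallow).
Δρ/ρ₀ = −αΔT + βΔS = 4.92 × 10⁻⁴ + 6.16 × 10⁻⁵ = 5.536 × 10⁻⁴, so Δρ ≈ 0.5680 kg m⁻³.
N² = (g/ρ₀)·Δρ/Δz = g·(Δρ/ρ₀)/Δz = 9.8 × 5.536 × 10⁻⁴ / 40 = 1.3563 × 10⁻⁴ s⁻².
N = √(1.3563 × 10⁻⁴) = 0.011646 rad s⁻¹ ≈ 0.0116 rad s⁻¹.

0.0116 rad s⁻¹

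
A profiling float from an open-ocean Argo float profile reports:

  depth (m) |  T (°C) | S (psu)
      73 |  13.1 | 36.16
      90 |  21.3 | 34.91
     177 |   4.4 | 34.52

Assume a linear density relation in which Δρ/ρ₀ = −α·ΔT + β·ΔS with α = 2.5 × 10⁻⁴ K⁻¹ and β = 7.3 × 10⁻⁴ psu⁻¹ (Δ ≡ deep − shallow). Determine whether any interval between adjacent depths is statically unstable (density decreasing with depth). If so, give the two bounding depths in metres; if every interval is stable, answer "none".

Evaluate Δρ/ρ₀ = −αΔT + βΔS across each adjacent pair:
  73–90 m: −αΔT+βΔS = −(2.5 × 10⁻⁴)(+8.2)+(7.3 × 10⁻⁴)(-1.25) = -3.0 × 10⁻³ → UNSTABLE
  90–177 m: −αΔT+βΔS = −(2.5 × 10⁻⁴)(-16.9)+(7.3 × 10⁻⁴)(-0.39) = 3.9 × 10⁻³ → stable
The 73–90 m interval has Δρ < 0: lighter water underlies denser water.

73–90 m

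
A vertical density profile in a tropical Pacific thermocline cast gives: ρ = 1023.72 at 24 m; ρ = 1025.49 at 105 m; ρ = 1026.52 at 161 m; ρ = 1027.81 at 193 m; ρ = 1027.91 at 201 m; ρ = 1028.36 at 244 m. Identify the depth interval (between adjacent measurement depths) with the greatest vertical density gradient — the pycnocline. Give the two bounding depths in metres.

161–193 m

Compute the density gradient over each adjacent pair:
  24–105 m: Δρ/Δz = 1.77/81 = 0.022 kg m⁻⁴
  105–161 m: Δρ/Δz = 1.03/56 = 0.018 kg m⁻⁴
  161–193 m: Δρ/Δz = 1.29/32 = 0.040 kg m⁻⁴
  193–201 m: Δρ/Δz = 0.10/8 = 0.013 kg m⁻⁴
  201–244 m: Δρ/Δz = 0.45/43 = 0.010 kg m⁻⁴
The largest gradient is in the 161–193 m interval — the pycnocline.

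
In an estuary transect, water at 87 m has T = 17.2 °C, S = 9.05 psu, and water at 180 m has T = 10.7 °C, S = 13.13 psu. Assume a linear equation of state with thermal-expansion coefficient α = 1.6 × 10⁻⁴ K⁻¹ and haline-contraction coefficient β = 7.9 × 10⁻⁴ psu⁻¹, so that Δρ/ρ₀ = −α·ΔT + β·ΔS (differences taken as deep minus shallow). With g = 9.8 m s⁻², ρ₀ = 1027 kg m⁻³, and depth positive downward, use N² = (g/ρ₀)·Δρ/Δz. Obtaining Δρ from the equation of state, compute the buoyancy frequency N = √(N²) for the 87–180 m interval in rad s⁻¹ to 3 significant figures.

0.0212 rad s⁻¹

ΔT = -6.5 K, ΔS = +4.08 psu (deep − shallow).
Δρ/ρ₀ = −αΔT + βΔS = 1.04 × 10⁻³ + 3.2232 × 10⁻³ = 4.2632 × 10⁻³, so Δρ ≈ 4.378 kg m⁻³.
N² = (g/ρ₀)·Δρ/Δz = g·(Δρ/ρ₀)/Δz = 9.8 × 4.2632 × 10⁻³ / 93 = 4.4924 × 10⁻⁴ s⁻².
N = √(4.4924 × 10⁻⁴) = 0.021195 rad s⁻¹ ≈ 0.0212 rad s⁻¹.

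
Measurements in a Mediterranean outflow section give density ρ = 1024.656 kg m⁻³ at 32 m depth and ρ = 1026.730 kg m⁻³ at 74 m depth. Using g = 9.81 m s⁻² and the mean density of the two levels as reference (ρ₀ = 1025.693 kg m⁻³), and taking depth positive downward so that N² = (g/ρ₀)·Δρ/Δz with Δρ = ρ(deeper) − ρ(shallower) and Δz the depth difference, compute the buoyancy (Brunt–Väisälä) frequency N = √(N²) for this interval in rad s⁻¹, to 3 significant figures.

0.0217 rad s⁻¹

Δρ = 1026.730 − 1024.656 = 2.074 kg m⁻³ over Δz = 74 − 32 = 42 m.
N² = (9.81/1025.693) × (2.074/42) = 4.7229 × 10⁻⁴ s⁻².
N = √(4.7229 × 10⁻⁴) = 0.021732 rad s⁻¹ ≈ 0.0217 rad s⁻¹.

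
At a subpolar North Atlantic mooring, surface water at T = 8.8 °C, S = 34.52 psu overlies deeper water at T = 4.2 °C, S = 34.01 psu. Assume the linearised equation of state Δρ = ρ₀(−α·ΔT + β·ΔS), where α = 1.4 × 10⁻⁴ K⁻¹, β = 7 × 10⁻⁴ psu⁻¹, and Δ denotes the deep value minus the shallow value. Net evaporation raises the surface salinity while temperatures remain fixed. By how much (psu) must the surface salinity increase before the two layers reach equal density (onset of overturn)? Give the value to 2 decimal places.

0.41 psu

Neutral buoyancy requires −α(T_deep − T_surf) + β(S_deep − S_surf′) = 0.
S_surf′ = S_deep − (α/β)·ΔT = 34.01 − (1.4 × 10⁻⁴/7 × 10⁻⁴)·(-4.6) = 34.9300 psu.
Increase required: 34.9300 − 34.52 = 0.4100 psu.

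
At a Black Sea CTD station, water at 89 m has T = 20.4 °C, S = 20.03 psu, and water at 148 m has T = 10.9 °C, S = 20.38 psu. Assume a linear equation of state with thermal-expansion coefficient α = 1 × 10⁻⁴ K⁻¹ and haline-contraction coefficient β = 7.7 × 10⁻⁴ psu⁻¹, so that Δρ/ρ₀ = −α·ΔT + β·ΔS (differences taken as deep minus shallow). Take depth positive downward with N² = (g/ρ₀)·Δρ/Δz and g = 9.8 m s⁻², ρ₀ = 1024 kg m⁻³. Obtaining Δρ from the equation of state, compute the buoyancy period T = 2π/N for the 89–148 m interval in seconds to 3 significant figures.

ΔT = -9.5 K, ΔS = +0.35 psu (deep − shallow).
Δρ/ρ₀ = −αΔT + βΔS = 9.50 × 10⁻⁴ + 2.695 × 10⁻⁴ = 1.2195 × 10⁻³, so Δρ ≈ 1.249 kg m⁻³.
N² = (g/ρ₀)·Δρ/Δz = g·(Δρ/ρ₀)/Δz = 9.8 × 1.2195 × 10⁻³ / 59 = 2.0256 × 10⁻⁴ s⁻².
N = √(2.0256 × 10⁻⁴) = 0.014232 rad s⁻¹ → T = 2π/N = 441.48 s ≈ 441 s.

441 s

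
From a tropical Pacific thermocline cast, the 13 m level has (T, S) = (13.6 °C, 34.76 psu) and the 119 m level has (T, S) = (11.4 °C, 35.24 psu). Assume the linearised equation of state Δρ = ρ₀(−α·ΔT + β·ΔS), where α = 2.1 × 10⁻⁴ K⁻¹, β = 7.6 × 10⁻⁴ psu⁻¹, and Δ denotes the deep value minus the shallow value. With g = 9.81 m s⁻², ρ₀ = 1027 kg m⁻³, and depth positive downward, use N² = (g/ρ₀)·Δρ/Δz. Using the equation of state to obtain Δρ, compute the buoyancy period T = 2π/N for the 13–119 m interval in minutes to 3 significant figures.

ΔT = -2.2 K, ΔS = +0.48 psu (deep − shallow).
Δρ/ρ₀ = −αΔT + βΔS = 4.62 × 10⁻⁴ + 3.648 × 10⁻⁴ = 8.268 × 10⁻⁴, so Δρ ≈ 0.8491 kg m⁻³.
N² = (g/ρ₀)·Δρ/Δz = g·(Δρ/ρ₀)/Δz = 9.81 × 8.268 × 10⁻⁴ / 106 = 7.6518 × 10⁻⁵ s⁻².
N = √(7.6518 × 10⁻⁵) = 8.7475 × 10⁻³ rad s⁻¹ → T = 2π/N = 718.28 s = 11.971 min ≈ 12.0 min.

12.0 min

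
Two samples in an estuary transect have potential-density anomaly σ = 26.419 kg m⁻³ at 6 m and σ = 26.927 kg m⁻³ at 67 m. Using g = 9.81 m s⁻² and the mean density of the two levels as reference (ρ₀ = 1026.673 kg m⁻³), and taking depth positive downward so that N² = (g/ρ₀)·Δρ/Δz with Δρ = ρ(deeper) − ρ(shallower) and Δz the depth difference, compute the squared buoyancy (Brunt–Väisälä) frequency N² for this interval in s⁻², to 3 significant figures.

Δρ = 1026.927 − 1026.419 = 0.508 kg m⁻³ over Δz = 67 − 6 = 61 m.
N² = (9.81/1026.673) × (0.508/61) = 7.9574 × 10⁻⁵ s⁻² ≈ 7.96 × 10⁻⁵ s⁻².

7.96 × 10⁻⁵ s⁻²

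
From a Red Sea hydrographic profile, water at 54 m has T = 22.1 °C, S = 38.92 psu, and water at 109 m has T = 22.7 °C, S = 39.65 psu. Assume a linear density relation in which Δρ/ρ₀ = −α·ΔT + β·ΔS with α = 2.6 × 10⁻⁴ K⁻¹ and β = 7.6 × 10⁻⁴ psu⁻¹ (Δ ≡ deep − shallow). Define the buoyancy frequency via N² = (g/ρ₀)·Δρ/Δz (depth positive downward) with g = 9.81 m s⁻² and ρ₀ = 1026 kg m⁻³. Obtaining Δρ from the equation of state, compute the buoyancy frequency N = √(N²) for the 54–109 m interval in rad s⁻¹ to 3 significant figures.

ΔT = +0.6 K, ΔS = +0.73 psu (deep − shallow).
Δρ/ρ₀ = −αΔT + βΔS = -1.56 × 10⁻⁴ + 5.548 × 10⁻⁴ = 3.988 × 10⁻⁴, so Δρ ≈ 0.4092 kg m⁻³.
N² = (g/ρ₀)·Δρ/Δz = g·(Δρ/ρ₀)/Δz = 9.81 × 3.988 × 10⁻⁴ / 55 = 7.1131 × 10⁻⁵ s⁻².
N = √(7.1131 × 10⁻⁵) = 8.4339 × 10⁻³ rad s⁻¹ ≈ 8.43 × 10⁻³ rad s⁻¹.

8.43 × 10⁻³ rad s⁻¹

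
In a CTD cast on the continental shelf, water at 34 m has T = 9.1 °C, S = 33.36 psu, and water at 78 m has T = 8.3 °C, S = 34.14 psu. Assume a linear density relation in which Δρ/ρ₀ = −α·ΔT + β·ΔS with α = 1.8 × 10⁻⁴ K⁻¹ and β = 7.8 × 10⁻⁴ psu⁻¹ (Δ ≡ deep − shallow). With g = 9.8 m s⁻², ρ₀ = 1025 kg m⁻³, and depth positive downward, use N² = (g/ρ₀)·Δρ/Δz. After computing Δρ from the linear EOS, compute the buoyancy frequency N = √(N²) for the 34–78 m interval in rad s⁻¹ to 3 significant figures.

ΔT = -0.8 K, ΔS = +0.78 psu (deep − shallow).
Δρ/ρ₀ = −αΔT + βΔS = 1.44 × 10⁻⁴ + 6.084 × 10⁻⁴ = 7.524 × 10⁻⁴, so Δρ ≈ 0.7712 kg m⁻³.
N² = (g/ρ₀)·Δρ/Δz = g·(Δρ/ρ₀)/Δz = 9.8 × 7.524 × 10⁻⁴ / 44 = 1.6758 × 10⁻⁴ s⁻².
N = √(1.6758 × 10⁻⁴) = 0.012945 rad s⁻¹ ≈ 0.0129 rad s⁻¹.

0.0129 rad s⁻¹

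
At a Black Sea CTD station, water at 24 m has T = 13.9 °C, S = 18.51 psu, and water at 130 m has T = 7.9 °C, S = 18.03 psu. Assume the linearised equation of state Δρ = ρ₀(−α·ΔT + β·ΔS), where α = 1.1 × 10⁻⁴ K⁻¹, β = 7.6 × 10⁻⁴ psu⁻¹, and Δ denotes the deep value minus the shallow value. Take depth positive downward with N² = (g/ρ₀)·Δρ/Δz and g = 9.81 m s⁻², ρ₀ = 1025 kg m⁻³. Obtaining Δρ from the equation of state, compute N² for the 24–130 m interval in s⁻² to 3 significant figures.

ΔT = -6.0 K, ΔS = -0.48 psu (deep − shallow).
Δρ/ρ₀ = −αΔT + βΔS = 6.60 × 10⁻⁴ − 3.648 × 10⁻⁴ = 2.952 × 10⁻⁴, so Δρ ≈ 0.3026 kg m⁻³.
N² = (g/ρ₀)·Δρ/Δz = g·(Δρ/ρ₀)/Δz = 9.81 × 2.952 × 10⁻⁴ / 106 = 2.7320 × 10⁻⁵ s⁻² ≈ 2.73 × 10⁻⁵ s⁻².

2.73 × 10⁻⁵ s⁻²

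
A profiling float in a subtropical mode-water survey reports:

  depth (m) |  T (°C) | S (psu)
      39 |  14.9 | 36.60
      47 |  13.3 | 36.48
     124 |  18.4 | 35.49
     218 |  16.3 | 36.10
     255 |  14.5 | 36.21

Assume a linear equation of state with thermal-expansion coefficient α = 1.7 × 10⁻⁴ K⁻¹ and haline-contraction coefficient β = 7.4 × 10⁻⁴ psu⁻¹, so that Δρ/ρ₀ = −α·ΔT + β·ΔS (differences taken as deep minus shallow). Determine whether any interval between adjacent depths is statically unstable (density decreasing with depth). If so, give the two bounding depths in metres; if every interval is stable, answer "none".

47–124 m

Evaluate Δρ/ρ₀ = −αΔT + βΔS across each adjacent pair:
  39–47 m: −αΔT+βΔS = −(1.7 × 10⁻⁴)(-1.6)+(7.4 × 10⁻⁴)(-0.12) = 1.8 × 10⁻⁴ → stable
  47–124 m: −αΔT+βΔS = −(1.7 × 10⁻⁴)(+5.1)+(7.4 × 10⁻⁴)(-0.99) = -1.6 × 10⁻³ → UNSTABLE
  124–218 m: −αΔT+βΔS = −(1.7 × 10⁻⁴)(-2.1)+(7.4 × 10⁻⁴)(+0.61) = 8.1 × 10⁻⁴ → stable
  218–255 m: −αΔT+βΔS = −(1.7 × 10⁻⁴)(-1.8)+(7.4 × 10⁻⁴)(+0.11) = 3.9 × 10⁻⁴ → stable
The 47–124 m interval has Δρ < 0: lighter water underlies denser water.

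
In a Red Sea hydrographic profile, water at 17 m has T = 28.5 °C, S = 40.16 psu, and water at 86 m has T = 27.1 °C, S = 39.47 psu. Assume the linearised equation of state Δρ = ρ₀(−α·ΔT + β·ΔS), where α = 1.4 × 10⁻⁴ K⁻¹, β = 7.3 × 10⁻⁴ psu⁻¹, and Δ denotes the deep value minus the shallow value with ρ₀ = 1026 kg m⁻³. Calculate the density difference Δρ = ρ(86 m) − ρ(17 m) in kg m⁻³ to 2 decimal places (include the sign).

ΔT = -1.4 K, ΔS = -0.69 psu (deep − shallow).
Δρ/ρ₀ = −(1.4 × 10⁻⁴)(-1.4) + (7.3 × 10⁻⁴)(-0.69) = -3.077 × 10⁻⁴.
Δρ = 1026 × (-3.077 × 10⁻⁴) = -0.32 kg m⁻³.
Negative Δρ: lighter below, statically unstable.

-0.32 kg m⁻³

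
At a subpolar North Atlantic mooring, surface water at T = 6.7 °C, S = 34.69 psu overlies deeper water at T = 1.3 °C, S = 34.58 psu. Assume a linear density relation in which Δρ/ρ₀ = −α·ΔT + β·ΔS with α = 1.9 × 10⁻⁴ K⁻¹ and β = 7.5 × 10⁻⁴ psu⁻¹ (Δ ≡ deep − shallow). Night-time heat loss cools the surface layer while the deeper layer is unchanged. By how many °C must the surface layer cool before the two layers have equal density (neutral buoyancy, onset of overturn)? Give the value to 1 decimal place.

Neutral buoyancy requires Δρ = 0, i.e. −α(T_deep − T_surf′) + β(S_deep − S_surf) = 0.
T_surf′ = T_deep − (β/α)·ΔS = 1.3 − (7.5 × 10⁻⁴/1.9 × 10⁻⁴)·(-0.11) = 1.734 °C.
Cooling required: 6.7 − (1.734) = 4.966 °C.

5.0 °C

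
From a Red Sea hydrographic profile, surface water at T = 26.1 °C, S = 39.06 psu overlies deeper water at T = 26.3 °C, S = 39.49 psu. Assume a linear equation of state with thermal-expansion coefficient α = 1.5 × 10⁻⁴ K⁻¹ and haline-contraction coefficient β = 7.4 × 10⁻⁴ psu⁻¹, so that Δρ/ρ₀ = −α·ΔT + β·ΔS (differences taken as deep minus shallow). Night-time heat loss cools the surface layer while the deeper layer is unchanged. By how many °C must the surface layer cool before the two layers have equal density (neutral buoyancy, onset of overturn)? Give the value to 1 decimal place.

Neutral buoyancy requires Δρ = 0, i.e. −α(T_deep − T_surf′) + β(S_deep − S_surf) = 0.
T_surf′ = T_deep − (β/α)·ΔS = 26.3 − (7.4 × 10⁻⁴/1.5 × 10⁻⁴)·(+0.43) = 24.179 °C.
Cooling required: 26.1 − (24.179) = 1.921 °C.

1.9 °C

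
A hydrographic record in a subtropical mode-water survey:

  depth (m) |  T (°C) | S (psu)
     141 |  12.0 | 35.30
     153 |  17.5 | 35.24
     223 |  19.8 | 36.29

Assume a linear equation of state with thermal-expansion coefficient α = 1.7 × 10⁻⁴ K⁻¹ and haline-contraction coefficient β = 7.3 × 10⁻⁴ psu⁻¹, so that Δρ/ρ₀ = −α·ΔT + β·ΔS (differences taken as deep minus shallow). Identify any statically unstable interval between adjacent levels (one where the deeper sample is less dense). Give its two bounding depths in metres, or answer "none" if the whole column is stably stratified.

Evaluate Δρ/ρ₀ = −αΔT + βΔS across each adjacent pair:
  141–153 m: −αΔT+βΔS = −(1.7 × 10⁻⁴)(+5.5)+(7.3 × 10⁻⁴)(-0.06) = -9.8 × 10⁻⁴ → UNSTABLE
  153–223 m: −αΔT+βΔS = −(1.7 × 10⁻⁴)(+2.3)+(7.3 × 10⁻⁴)(+1.05) = 3.8 × 10⁻⁴ → stable
The 141–153 m interval has Δρ < 0: lighter water underlies denser water.

141–153 m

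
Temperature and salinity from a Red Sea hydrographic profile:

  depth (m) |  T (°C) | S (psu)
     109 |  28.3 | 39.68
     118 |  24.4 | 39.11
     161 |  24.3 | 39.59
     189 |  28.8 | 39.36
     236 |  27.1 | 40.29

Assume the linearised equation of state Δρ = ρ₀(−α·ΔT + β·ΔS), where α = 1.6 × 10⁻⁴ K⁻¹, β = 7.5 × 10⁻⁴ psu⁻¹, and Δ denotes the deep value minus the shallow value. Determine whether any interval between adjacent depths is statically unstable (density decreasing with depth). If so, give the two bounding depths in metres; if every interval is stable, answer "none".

161–189 m

Evaluate Δρ/ρ₀ = −αΔT + βΔS across each adjacent pair:
  109–118 m: −αΔT+βΔS = −(1.6 × 10⁻⁴)(-3.9)+(7.5 × 10⁻⁴)(-0.57) = 2.0 × 10⁻⁴ → stable
  118–161 m: −αΔT+βΔS = −(1.6 × 10⁻⁴)(-0.1)+(7.5 × 10⁻⁴)(+0.48) = 3.8 × 10⁻⁴ → stable
  161–189 m: −αΔT+βΔS = −(1.6 × 10⁻⁴)(+4.5)+(7.5 × 10⁻⁴)(-0.23) = -8.9 × 10⁻⁴ → UNSTABLE
  189–236 m: −αΔT+βΔS = −(1.6 × 10⁻⁴)(-1.7)+(7.5 × 10⁻⁴)(+0.93) = 9.7 × 10⁻⁴ → stable
The 161–189 m interval has Δρ < 0: lighter water underlies denser water.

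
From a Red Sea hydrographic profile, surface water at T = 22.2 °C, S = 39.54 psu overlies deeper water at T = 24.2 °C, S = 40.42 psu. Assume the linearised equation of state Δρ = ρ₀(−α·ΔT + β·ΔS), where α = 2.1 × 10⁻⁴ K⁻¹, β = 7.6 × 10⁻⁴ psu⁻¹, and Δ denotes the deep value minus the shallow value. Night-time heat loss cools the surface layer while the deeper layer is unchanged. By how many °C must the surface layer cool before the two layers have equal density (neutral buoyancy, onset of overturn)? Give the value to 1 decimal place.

Neutral buoyancy requires Δρ = 0, i.e. −α(T_deep − T_surf′) + β(S_deep − S_surf) = 0.
T_surf′ = T_deep − (β/α)·ΔS = 24.2 − (7.6 × 10⁻⁴/2.1 × 10⁻⁴)·(+0.88) = 21.015 °C.
Cooling required: 22.2 − (21.015) = 1.185 °C.

1.2 °C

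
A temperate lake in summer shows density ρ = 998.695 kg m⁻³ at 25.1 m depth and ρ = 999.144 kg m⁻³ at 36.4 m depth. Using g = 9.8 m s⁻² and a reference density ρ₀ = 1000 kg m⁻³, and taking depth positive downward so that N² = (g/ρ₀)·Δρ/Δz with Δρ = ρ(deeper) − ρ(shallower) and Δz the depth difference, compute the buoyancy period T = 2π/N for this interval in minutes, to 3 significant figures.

5.31 min

Δρ = 999.144 − 998.695 = 0.449 kg m⁻³ over Δz = 36.4 − 25.1 = 11.3 m.
N² = (9.8/1000) × (0.449/11.3) = 3.8940 × 10⁻⁴ s⁻².
N = √(3.8940 × 10⁻⁴) = 0.019733 rad s⁻¹, so T = 2π/N = 318.41 s = 5.3068 min ≈ 5.31 min.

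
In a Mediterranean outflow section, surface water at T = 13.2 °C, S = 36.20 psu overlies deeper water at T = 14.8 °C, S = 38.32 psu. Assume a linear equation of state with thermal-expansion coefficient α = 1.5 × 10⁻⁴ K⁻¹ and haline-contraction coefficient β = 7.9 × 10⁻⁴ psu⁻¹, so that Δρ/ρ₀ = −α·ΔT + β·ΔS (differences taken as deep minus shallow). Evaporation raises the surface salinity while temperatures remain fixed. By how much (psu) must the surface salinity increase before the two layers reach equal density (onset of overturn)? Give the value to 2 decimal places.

Neutral buoyancy requires −α(T_deep − T_surf) + β(S_deep − S_surf′) = 0.
S_surf′ = S_deep − (α/β)·ΔT = 38.32 − (1.5 × 10⁻⁴/7.9 × 10⁻⁴)·(+1.6) = 38.0162 psu.
Increase required: 38.0162 − 36.20 = 1.8162 psu.

1.82 psu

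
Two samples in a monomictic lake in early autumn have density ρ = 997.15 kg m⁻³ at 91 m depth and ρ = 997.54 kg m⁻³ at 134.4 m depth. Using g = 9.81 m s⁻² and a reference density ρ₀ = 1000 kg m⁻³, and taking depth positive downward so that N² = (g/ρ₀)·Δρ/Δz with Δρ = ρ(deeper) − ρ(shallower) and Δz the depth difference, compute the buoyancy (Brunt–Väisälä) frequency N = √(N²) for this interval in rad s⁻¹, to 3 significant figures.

9.39 × 10⁻³ rad s⁻¹

Δρ = 997.54 − 997.15 = 0.39 kg m⁻³ over Δz = 134.4 − 91 = 43.4 m.
N² = (9.81/1000) × (0.39/43.4) = 8.8154 × 10⁻⁵ s⁻².
N = √(8.8154 × 10⁻⁵) = 9.3890 × 10⁻³ rad s⁻¹ ≈ 9.39 × 10⁻³ rad s⁻¹.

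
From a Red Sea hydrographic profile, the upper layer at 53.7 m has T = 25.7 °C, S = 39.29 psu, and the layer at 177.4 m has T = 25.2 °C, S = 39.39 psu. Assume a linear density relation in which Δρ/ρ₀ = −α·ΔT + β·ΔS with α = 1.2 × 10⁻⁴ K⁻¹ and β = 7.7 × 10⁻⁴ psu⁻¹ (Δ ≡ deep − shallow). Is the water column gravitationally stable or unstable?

stable

ΔT = 25.2 − 25.7 = -0.5 K and ΔS = 39.39 − 39.29 = +0.10 psu (deep − shallow).
−αΔT = 6.00 × 10⁻⁵; βΔS = 7.70 × 10⁻⁵; sum Δρ/ρ₀ = 1.37 × 10⁻⁴.
Δρ/ρ₀ > 0, so Δρ > 0: deeper water is denser → statically stable.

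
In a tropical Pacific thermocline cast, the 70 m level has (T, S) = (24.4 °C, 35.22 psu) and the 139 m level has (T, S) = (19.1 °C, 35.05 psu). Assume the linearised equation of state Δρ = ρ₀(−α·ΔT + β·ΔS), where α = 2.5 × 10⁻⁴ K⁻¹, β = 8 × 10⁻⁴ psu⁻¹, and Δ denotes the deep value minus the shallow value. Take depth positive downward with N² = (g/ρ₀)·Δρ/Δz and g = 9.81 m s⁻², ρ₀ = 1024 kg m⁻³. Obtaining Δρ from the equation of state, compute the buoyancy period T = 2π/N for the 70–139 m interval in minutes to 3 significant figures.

ΔT = -5.3 K, ΔS = -0.17 psu (deep − shallow).
Δρ/ρ₀ = −αΔT + βΔS = 1.325 × 10⁻³ − 1.36 × 10⁻⁴ = 1.189 × 10⁻³, so Δρ ≈ 1.218 kg m⁻³.
N² = (g/ρ₀)·Δρ/Δz = g·(Δρ/ρ₀)/Δz = 9.81 × 1.189 × 10⁻³ / 69 = 1.6904 × 10⁻⁴ s⁻².
N = √(1.6904 × 10⁻⁴) = 0.013002 rad s⁻¹ → T = 2π/N = 483.25 s = 8.0542 min ≈ 8.05 min.

8.05 min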